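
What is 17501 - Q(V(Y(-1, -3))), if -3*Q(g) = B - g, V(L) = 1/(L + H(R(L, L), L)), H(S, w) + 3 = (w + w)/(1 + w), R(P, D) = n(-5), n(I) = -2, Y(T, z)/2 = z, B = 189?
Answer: 1738841/99 ≈ 17564.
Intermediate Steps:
Y(T, z) = 2*z
R(P, D) = -2
H(S, w) = -3 + 2*w/(1 + w) (H(S, w) = -3 + (w + w)/(1 + w) = -3 + (2*w)/(1 + w) = -3 + 2*w/(1 + w))
V(L) = 1/(L + (-3 - L)/(1 + L))
Q(g) = -63 + g/3 (Q(g) = -(189 - g)/3 = -63 + g/3)
17501 - Q(V(Y(-1, -3))) = 17501 - (-63 + ((1 + 2*(-3))/(-3 + (2*(-3))²))/3) = 17501 - (-63 + ((1 - 6)/(-3 + (-6)²))/3) = 17501 - (-63 + (-5/(-3 + 36))/3) = 17501 - (-63 + (-5/33)/3) = 17501 - (-63 + ((1/33)*(-5))/3) = 17501 - (-63 + (⅓)*(-5/33)) = 17501 - (-63 - 5/99) = 17501 - 1*(-6242/99) = 17501 + 6242/99 = 1738841/99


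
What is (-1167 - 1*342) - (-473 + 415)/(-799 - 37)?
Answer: -630791/418 ≈ -1509.1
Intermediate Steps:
(-1167 - 1*342) - (-473 + 415)/(-799 - 37) = (-1167 - 342) - (-58)/(-836) = -1509 - (-58)*(-1)/836 = -1509 - 1*29/418 = -1509 - 29/418 = -630791/418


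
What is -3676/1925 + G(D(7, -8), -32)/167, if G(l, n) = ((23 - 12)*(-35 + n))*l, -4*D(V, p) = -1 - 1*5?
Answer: -5483959/642950 ≈ -8.5294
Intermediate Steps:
D(V, p) = 3/2 (D(V, p) = -(-1 - 1*5)/4 = -(-1 - 5)/4 = -¼*(-6) = 3/2)
G(l, n) = l*(-385 + 11*n) (G(l, n) = (11*(-35 + n))*l = (-385 + 11*n)*l = l*(-385 + 11*n))
-3676/1925 + G(D(7, -8), -32)/167 = -3676/1925 + (11*(3/2)*(-35 - 32))/167 = -3676*1/1925 + (11*(3/2)*(-67))*(1/167) = -3676/1925 - 2211/2*1/167 = -3676/1925 - 2211/334 = -5483959/642950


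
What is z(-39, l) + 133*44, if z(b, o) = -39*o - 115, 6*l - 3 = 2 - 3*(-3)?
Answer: 5646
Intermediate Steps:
l = 7/3 (l = ½ + (2 - 3*(-3))/6 = ½ + (2 + 9)/6 = ½ + (⅙)*11 = ½ + 11/6 = 7/3 ≈ 2.3333)
z(b, o) = -115 - 39*o
z(-39, l) + 133*44 = (-115 - 39*7/3) + 133*44 = (-115 - 91) + 5852 = -206 + 5852 = 5646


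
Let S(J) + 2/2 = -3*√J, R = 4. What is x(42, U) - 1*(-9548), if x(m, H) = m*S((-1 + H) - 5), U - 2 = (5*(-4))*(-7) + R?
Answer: 9506 - 252*√35 ≈ 8015.1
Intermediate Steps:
S(J) = -1 - 3*√J
U = 146 (U = 2 + ((5*(-4))*(-7) + 4) = 2 + (-20*(-7) + 4) = 2 + (140 + 4) = 2 + 144 = 146)
x(m, H) = m*(-1 - 3*√(-6 + H)) (x(m, H) = m*(-1 - 3*√((-1 + H) - 5)) = m*(-1 - 3*√(-6 + H)))
x(42, U) - 1*(-9548) = -1*42*(1 + 3*√(-6 + 146)) - 1*(-9548) = -1*42*(1 + 3*√140) + 9548 = -1*42*(1 + 3*(2*√35)) + 9548 = -1*42*(1 + 6*√35) + 9548 = (-42 - 252*√35) + 9548 = 9506 - 252*√35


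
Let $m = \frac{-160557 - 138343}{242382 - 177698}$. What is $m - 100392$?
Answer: $- \frac{1623513757}{16171} \approx -1.004 \cdot 10^{5}$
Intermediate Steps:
$m = - \frac{74725}{16171}$ ($m = - \frac{298900}{64684} = \left(-298900\right) \frac{1}{64684} = - \frac{74725}{16171} \approx -4.6209$)
$m - 100392 = - \frac{74725}{16171} - 100392 = - \frac{1623513757}{16171}$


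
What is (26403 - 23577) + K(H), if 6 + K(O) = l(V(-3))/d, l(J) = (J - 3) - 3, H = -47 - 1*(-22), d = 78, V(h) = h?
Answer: 73317/26 ≈ 2819.9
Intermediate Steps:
H = -25 (H = -47 + 22 = -25)
l(J) = -6 + J (l(J) = (-3 + J) - 3 = -6 + J)
K(O) = -159/26 (K(O) = -6 + (-6 - 3)/78 = -6 - 9*1/78 = -6 - 3/26 = -159/26)
(26403 - 23577) + K(H) = (26403 - 23577) - 159/26 = 2826 - 159/26 = 73317/26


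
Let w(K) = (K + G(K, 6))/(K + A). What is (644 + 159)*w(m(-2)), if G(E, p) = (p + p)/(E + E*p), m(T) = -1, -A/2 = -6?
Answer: -1387/7 ≈ -198.14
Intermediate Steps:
A = 12 (A = -2*(-6) = 12)
G(E, p) = 2*p/(E + E*p) (G(E, p) = (2*p)/(E + E*p) = 2*p/(E + E*p))
w(K) = (K + 12/(7*K))/(12 + K) (w(K) = (K + 2*6/(K*(1 + 6)))/(K + 12) = (K + 2*6/(K*7))/(12 + K) = (K + 2*6*(⅐)/K)/(12 + K) = (K + 12/(7*K))/(12 + K))
(644 + 159)*w(m(-2)) = (644 + 159)*((12/7 + (-1)²)/((-1)*(12 - 1))) = 803*(-1*(12/7 + 1)/11) = 803*(-1*1/11*19/7) = 803*(-19/77) = -1387/7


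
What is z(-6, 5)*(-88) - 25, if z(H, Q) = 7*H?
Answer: 3671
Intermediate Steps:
z(-6, 5)*(-88) - 25 = (7*(-6))*(-88) - 25 = -42*(-88) - 25 = 3696 - 25 = 3671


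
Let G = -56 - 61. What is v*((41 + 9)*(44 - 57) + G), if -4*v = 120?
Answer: 23010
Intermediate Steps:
G = -117
v = -30 (v = -¼*120 = -30)
v*((41 + 9)*(44 - 57) + G) = -30*((41 + 9)*(44 - 57) - 117) = -30*(50*(-13) - 117) = -30*(-650 - 117) = -30*(-767) = 23010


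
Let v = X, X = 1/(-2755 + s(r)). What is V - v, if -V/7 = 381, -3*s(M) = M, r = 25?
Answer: -22109427/8290 ≈ -2667.0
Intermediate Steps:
s(M) = -M/3
V = -2667 (V = -7*381 = -2667)
X = -3/8290 (X = 1/(-2755 - ⅓*25) = 1/(-2755 - 25/3) = 1/(-8290/3) = -3/8290 ≈ -0.00036188)
v = -3/8290 ≈ -0.00036188
V - v = -2667 - 1*(-3/8290) = -2667 + 3/8290 = -22109427/8290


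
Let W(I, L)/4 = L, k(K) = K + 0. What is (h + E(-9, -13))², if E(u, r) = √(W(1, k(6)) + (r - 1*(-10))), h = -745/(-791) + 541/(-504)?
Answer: 68170281433/3243530304 - 7493*√21/28476 ≈ 19.811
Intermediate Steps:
h = -7493/56952 (h = -745*(-1/791) + 541*(-1/504) = 745/791 - 541/504 = -7493/56952 ≈ -0.13157)
k(K) = K
W(I, L) = 4*L
E(u, r) = √(34 + r) (E(u, r) = √(4*6 + (r - 1*(-10))) = √(24 + (r + 10)) = √(24 + (10 + r)) = √(34 + r))
(h + E(-9, -13))² = (-7493/56952 + √(34 - 13))² = (-7493/56952 + √21)²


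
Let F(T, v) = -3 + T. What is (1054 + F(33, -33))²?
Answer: 1175056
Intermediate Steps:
(1054 + F(33, -33))² = (1054 + (-3 + 33))² = (1054 + 30)² = 1084² = 1175056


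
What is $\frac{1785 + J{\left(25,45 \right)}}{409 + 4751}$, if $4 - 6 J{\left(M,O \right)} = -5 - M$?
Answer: $\frac{1343}{3870} \approx 0.34703$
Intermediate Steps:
$J{\left(M,O \right)} = \frac{3}{2} + \frac{M}{6}$ ($J{\left(M,O \right)} = \frac{2}{3} - \frac{-5 - M}{6} = \frac{2}{3} + \left(\frac{5}{6} + \frac{M}{6}\right) = \frac{3}{2} + \frac{M}{6}$)
$\frac{1785 + J{\left(25,45 \right)}}{409 + 4751} = \frac{1785 + \left(\frac{3}{2} + \frac{1}{6} \cdot 25\right)}{409 + 4751} = \frac{1785 + \left(\frac{3}{2} + \frac{25}{6}\right)}{5160} = \left(1785 + \frac{17}{3}\right) \frac{1}{5160} = \frac{5372}{3} \cdot \frac{1}{5160} = \frac{1343}{3870}$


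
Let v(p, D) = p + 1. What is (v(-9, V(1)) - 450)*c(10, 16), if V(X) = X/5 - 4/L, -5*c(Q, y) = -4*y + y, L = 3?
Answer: -21984/5 ≈ -4396.8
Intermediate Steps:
c(Q, y) = 3*y/5 (c(Q, y) = -(-4*y + y)/5 = -(-3)*y/5 = 3*y/5)
V(X) = -4/3 + X/5 (V(X) = X/5 - 4/3 = -4/3 + X/5)
v(p, D) = 1 + p
(v(-9, V(1)) - 450)*c(10, 16) = ((1 - 9) - 450)*((⅗)*16) = (-8 - 450)*(48/5) = -458*48/5 = -21984/5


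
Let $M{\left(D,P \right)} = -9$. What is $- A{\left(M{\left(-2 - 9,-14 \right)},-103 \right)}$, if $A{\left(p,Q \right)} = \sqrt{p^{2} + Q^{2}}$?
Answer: $- \sqrt{10690} \approx -103.39$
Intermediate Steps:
$A{\left(p,Q \right)} = \sqrt{Q^{2} + p^{2}}$
$- A{\left(M{\left(-2 - 9,-14 \right)},-103 \right)} = - \sqrt{\left(-103\right)^{2} + \left(-9\right)^{2}} = - \sqrt{10609 + 81} = - \sqrt{10690}$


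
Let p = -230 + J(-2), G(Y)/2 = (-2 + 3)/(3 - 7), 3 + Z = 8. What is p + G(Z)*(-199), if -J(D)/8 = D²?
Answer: -325/2 ≈ -162.50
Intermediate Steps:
Z = 5 (Z = -3 + 8 = 5)
G(Y) = -½ (G(Y) = 2*((-2 + 3)/(3 - 7)) = 2*(1/(-4)) = 2*(1*(-¼)) = 2*(-¼) = -½)
J(D) = -8*D²
p = -262 (p = -230 - 8*(-2)² = -230 - 8*4 = -230 - 32 = -262)
p + G(Z)*(-199) = -262 - ½*(-199) = -262 + 199/2 = -325/2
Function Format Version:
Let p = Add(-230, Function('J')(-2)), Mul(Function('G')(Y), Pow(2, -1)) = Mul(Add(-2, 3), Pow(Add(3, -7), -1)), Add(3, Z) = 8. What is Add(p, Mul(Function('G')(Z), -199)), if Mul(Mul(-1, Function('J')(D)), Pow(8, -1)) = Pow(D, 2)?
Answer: Rational(-325, 2) ≈ -162.50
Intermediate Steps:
Z = 5 (Z = Add(-3, 8) = 5)
Function('G')(Y) = Rational(-1, 2) (Function('G')(Y) = Mul(2, Mul(Add(-2, 3), Pow(Add(3, -7), -1))) = Mul(2, Mul(1, Pow(-4, -1))) = Mul(2, Mul(1, Rational(-1, 4))) = Mul(2, Rational(-1, 4)) = Rational(-1, 2))
Function('J')(D) = Mul(-8, Pow(D, 2))
p = -262 (p = Add(-230, Mul(-8, Pow(-2, 2))) = Add(-230, Mul(-8, 4)) = Add(-230, -32) = -262)
Add(p, Mul(Function('G')(Z), -199)) = Add(-262, Mul(Rational(-1, 2), -199)) = Add(-262, Rational(199, 2)) = Rational(-325, 2)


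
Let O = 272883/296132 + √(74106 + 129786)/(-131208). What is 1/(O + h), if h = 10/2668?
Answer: 809162581493274850739667/748658596279387395414979 + 13330653453930781507*√50973/748658596279387395414979 ≈ 1.0848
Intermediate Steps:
h = 5/1334 (h = 10*(1/2668) = 5/1334 ≈ 0.0037481)
O = 272883/296132 - √50973/65604 (O = 272883*(1/296132) + √203892*(-1/131208) = 272883/296132 + (2*√50973)*(-1/131208) = 272883/296132 - √50973/65604 ≈ 0.91805)
1/(O + h) = 1/((272883/296132 - √50973/65604) + 5/1334) = 1/(182753291/197520044 - √50973/65604)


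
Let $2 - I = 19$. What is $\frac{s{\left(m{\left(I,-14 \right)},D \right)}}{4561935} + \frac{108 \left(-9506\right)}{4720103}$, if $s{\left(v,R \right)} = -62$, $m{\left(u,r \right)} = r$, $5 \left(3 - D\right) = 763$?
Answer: $- \frac{4683794090266}{21532803079305} \approx -0.21752$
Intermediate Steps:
$I = -17$ ($I = 2 - 19 = -17$)
$D = - \frac{748}{5}$ ($D = 3 - \frac{763}{5} = - \frac{748}{5} \approx -149.6$)
$\frac{s{\left(m{\left(I,-14 \right)},D \right)}}{4561935} + \frac{108 \left(-9506\right)}{4720103} = - \frac{62}{4561935} + \frac{108 \left(-9506\right)}{4720103} = \left(-62\right) \frac{1}{4561935} - \frac{1026648}{4720103} = - \frac{62}{4561935} - \frac{1026648}{4720103} = - \frac{4683794090266}{21532803079305}$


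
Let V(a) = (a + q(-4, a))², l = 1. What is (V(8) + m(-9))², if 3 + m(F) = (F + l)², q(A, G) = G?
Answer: 100489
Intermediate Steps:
V(a) = 4*a² (V(a) = (a + a)² = (2*a)² = 4*a²)
m(F) = -3 + (1 + F)² (m(F) = -3 + (F + 1)² = -3 + (1 + F)²)
(V(8) + m(-9))² = (4*8² + (-3 + (1 - 9)²))² = (4*64 + (-3 + (-8)²))² = (256 + (-3 + 64))² = (256 + 61)² = 317² = 100489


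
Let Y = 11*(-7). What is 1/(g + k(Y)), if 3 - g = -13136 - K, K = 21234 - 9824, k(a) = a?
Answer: 1/24472 ≈ 4.0863e-5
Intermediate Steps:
Y = -77
K = 11410
g = 24549 (g = 3 - (-13136 - 1*11410) = 3 - (-13136 - 11410) = 3 - 1*(-24546) = 3 + 24546 = 24549)
1/(g + k(Y)) = 1/(24549 - 77) = 1/24472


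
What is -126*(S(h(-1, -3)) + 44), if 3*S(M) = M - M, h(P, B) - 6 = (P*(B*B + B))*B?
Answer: -5544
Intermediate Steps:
h(P, B) = 6 + B*P*(B + B**2) (h(P, B) = 6 + (P*(B*B + B))*B = 6 + (P*(B**2 + B))*B = 6 + (P*(B + B**2))*B = 6 + B*P*(B + B**2))
S(M) = 0 (S(M) = (M - M)/3 = (1/3)*0 = 0)
-126*(S(h(-1, -3)) + 44) = -126*(0 + 44) = -126*44 = -5544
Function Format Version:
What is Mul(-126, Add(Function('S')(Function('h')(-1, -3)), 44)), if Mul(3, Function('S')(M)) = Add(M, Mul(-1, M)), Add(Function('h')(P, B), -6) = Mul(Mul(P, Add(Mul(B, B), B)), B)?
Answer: -5544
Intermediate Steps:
Function('h')(P, B) = Add(6, Mul(B, P, Add(B, Pow(B, 2)))) (Function('h')(P, B) = Add(6, Mul(Mul(P, Add(Mul(B, B), B)), B)) = Add(6, Mul(Mul(P, Add(Pow(B, 2), B)), B)) = Add(6, Mul(Mul(P, Add(B, Pow(B, 2))), B)) = Add(6, Mul(B, P, Add(B, Pow(B, 2)))))
Function('S')(M) = 0 (Function('S')(M) = Mul(Rational(1, 3), Add(M, Mul(-1, M))) = Mul(Rational(1, 3), 0) = 0)
Mul(-126, Add(Function('S')(Function('h')(-1, -3)), 44)) = Mul(-126, Add(0, 44)) = Mul(-126, 44) = -5544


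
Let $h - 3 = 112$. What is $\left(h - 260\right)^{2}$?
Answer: $21025$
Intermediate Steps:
$h = 115$ ($h = 3 + 112 = 115$)
$\left(h - 260\right)^{2} = \left(115 - 260\right)^{2} = \left(-145\right)^{2} = 21025$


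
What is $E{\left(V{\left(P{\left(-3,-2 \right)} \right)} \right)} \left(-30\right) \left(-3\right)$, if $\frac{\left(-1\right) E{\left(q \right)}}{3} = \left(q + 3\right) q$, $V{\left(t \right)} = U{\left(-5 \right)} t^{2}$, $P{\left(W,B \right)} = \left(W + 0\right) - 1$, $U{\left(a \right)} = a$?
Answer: $-1663200$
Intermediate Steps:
$P{\left(W,B \right)} = -1 + W$ ($P{\left(W,B \right)} = W - 1 = -1 + W$)
$V{\left(t \right)} = - 5 t^{2}$
$E{\left(q \right)} = - 3 q \left(3 + q\right)$ ($E{\left(q \right)} = - 3 \left(q + 3\right) q = - 3 \left(3 + q\right) q = - 3 q \left(3 + q\right)$)
$E{\left(V{\left(P{\left(-3,-2 \right)} \right)} \right)} \left(-30\right) \left(-3\right) = - 3 \left(- 5 \left(-1 - 3\right)^{2}\right) \left(3 - 5 \left(-1 - 3\right)^{2}\right) \left(-30\right) \left(-3\right) = - 3 \left(- 5 \left(-4\right)^{2}\right) \left(3 - 5 \left(-4\right)^{2}\right) \left(-30\right) \left(-3\right) = - 3 \left(\left(-5\right) 16\right) \left(3 - 80\right) \left(-30\right) \left(-3\right) = \left(-3\right) \left(-80\right) \left(3 - 80\right) \left(-30\right) \left(-3\right) = \left(-3\right) \left(-80\right) \left(-77\right) \left(-30\right) \left(-3\right) = \left(-18480\right) \left(-30\right) \left(-3\right) = 554400 \left(-3\right) = -1663200$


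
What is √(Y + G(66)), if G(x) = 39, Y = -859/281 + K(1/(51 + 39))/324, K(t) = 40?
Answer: √230675710/2529 ≈ 6.0055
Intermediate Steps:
Y = -66769/22761 (Y = -859/281 + 40/324 = -859*1/281 + 40*(1/324) = -859/281 + 10/81 = -66769/22761 ≈ -2.9335)
√(Y + G(66)) = √(-66769/22761 + 39) = √(820910/22761) = √230675710/2529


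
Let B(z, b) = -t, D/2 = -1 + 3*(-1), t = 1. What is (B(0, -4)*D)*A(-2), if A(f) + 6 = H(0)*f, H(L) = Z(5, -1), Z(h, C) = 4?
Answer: -112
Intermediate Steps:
D = -8 (D = 2*(-1 + 3*(-1)) = 2*(-1 - 3) = 2*(-4) = -8)
B(z, b) = -1 (B(z, b) = -1*1 = -1)
H(L) = 4
A(f) = -6 + 4*f
(B(0, -4)*D)*A(-2) = (-1*(-8))*(-6 + 4*(-2)) = 8*(-6 - 8) = 8*(-14) = -112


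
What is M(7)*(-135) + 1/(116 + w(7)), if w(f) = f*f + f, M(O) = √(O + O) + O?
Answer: -162539/172 - 135*√14 ≈ -1450.1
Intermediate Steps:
M(O) = O + √2*√O (M(O) = √(2*O) + O = √2*√O + O = O + √2*√O)
w(f) = f + f² (w(f) = f² + f = f + f²)
M(7)*(-135) + 1/(116 + w(7)) = (7 + √2*√7)*(-135) + 1/(116 + 7*(1 + 7)) = (7 + √14)*(-135) + 1/(116 + 7*8) = (-945 - 135*√14) + 1/(116 + 56) = (-945 - 135*√14) + 1/172 = -162539/172 - 135*√14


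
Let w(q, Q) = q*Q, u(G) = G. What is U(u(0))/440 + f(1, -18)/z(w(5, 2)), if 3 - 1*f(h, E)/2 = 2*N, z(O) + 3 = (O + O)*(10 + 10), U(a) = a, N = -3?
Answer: 18/397 ≈ 0.045340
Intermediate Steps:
w(q, Q) = Q*q
z(O) = -3 + 40*O (z(O) = -3 + (O + O)*(10 + 10) = -3 + (2*O)*20 = -3 + 40*O)
f(h, E) = 18 (f(h, E) = 6 - 4*(-3) = 6 - 2*(-6) = 6 + 12 = 18)
U(u(0))/440 + f(1, -18)/z(w(5, 2)) = 0/440 + 18/(-3 + 40*(2*5)) = 0*(1/440) + 18/(-3 + 40*10) = 0 + 18/(-3 + 400) = 0 + 18/397 = 18/397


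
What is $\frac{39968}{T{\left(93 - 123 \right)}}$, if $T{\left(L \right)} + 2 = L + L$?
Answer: $- \frac{19984}{31} \approx -644.65$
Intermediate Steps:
$T{\left(L \right)} = -2 + 2 L$ ($T{\left(L \right)} = -2 + \left(L + L\right) = -2 + 2 L$)
$\frac{39968}{T{\left(93 - 123 \right)}} = \frac{39968}{-2 + 2 \left(93 - 123\right)} = \frac{39968}{-2 + 2 \left(-30\right)} = \frac{39968}{-2 - 60} = \frac{39968}{-62} = 39968 \left(- \frac{1}{62}\right) = - \frac{19984}{31}$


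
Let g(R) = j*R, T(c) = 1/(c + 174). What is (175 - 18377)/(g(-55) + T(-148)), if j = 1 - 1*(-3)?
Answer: 24908/301 ≈ 82.751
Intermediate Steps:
j = 4 (j = 1 + 3 = 4)
T(c) = 1/(174 + c)
g(R) = 4*R
(175 - 18377)/(g(-55) + T(-148)) = (175 - 18377)/(4*(-55) + 1/(174 - 148)) = -18202/(-220 + 1/26) = -18202/(-5719/26) = -18202*(-26/5719) = 24908/301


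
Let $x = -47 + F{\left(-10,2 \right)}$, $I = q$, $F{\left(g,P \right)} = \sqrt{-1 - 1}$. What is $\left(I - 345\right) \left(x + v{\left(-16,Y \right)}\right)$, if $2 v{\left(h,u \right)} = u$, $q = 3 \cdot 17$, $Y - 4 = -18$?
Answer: $15876 - 294 i \sqrt{2} \approx 15876.0 - 415.78 i$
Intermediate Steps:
$Y = -14$ ($Y = 4 - 18 = -14$)
$q = 51$
$v{\left(h,u \right)} = \frac{u}{2}$
$F{\left(g,P \right)} = i \sqrt{2}$ ($F{\left(g,P \right)} = \sqrt{-2} = i \sqrt{2}$)
$I = 51$
$x = -47 + i \sqrt{2} \approx -47.0 + 1.4142 i$
$\left(I - 345\right) \left(x + v{\left(-16,Y \right)}\right) = \left(51 - 345\right) \left(\left(-47 + i \sqrt{2}\right) + \frac{1}{2} \left(-14\right)\right) = - 294 \left(\left(-47 + i \sqrt{2}\right) - 7\right) = - 294 \left(-54 + i \sqrt{2}\right) = 15876 - 294 i \sqrt{2}$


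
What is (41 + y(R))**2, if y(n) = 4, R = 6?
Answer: 2025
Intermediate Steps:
(41 + y(R))**2 = (41 + 4)**2 = 45**2 = 2025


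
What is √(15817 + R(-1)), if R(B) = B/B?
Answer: √15818 ≈ 125.77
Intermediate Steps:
R(B) = 1
√(15817 + R(-1)) = √(15817 + 1) = √15818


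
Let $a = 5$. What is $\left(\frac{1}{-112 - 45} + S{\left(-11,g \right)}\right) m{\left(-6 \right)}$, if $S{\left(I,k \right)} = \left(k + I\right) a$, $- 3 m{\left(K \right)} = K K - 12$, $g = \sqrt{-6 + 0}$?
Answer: $\frac{69088}{157} - 40 i \sqrt{6} \approx 440.05 - 97.98 i$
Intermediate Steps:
$g = i \sqrt{6}$ ($g = \sqrt{-6} = i \sqrt{6} \approx 2.4495 i$)
$m{\left(K \right)} = 4 - \frac{K^{2}}{3}$ ($m{\left(K \right)} = - \frac{K K - 12}{3} = - \frac{K^{2} - 12}{3} = - \frac{-12 + K^{2}}{3} = 4 - \frac{K^{2}}{3}$)
$S{\left(I,k \right)} = 5 I + 5 k$ ($S{\left(I,k \right)} = \left(k + I\right) 5 = \left(I + k\right) 5 = 5 I + 5 k$)
$\left(\frac{1}{-112 - 45} + S{\left(-11,g \right)}\right) m{\left(-6 \right)} = \left(\frac{1}{-112 - 45} + \left(5 \left(-11\right) + 5 i \sqrt{6}\right)\right) \left(4 - \frac{\left(-6\right)^{2}}{3}\right) = \left(\frac{1}{-157} - \left(55 - 5 i \sqrt{6}\right)\right) \left(4 - 12\right) = \left(- \frac{1}{157} - \left(55 - 5 i \sqrt{6}\right)\right) \left(4 - 12\right) = \left(- \frac{8636}{157} + 5 i \sqrt{6}\right) \left(-8\right) = \frac{69088}{157} - 40 i \sqrt{6}$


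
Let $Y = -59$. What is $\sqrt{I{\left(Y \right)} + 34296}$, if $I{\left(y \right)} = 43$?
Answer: $\sqrt{34339} \approx 185.31$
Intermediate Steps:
$\sqrt{I{\left(Y \right)} + 34296} = \sqrt{43 + 34296} = \sqrt{34339}$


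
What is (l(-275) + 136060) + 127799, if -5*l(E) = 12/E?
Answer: 362806137/1375 ≈ 2.6386e+5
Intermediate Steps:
l(E) = -12/(5*E)
(l(-275) + 136060) + 127799 = (-12/5/(-275) + 136060) + 127799 = (-12/5*(-1/275) + 136060) + 127799 = (12/1375 + 136060) + 127799 = 187082512/1375 + 127799 = 362806137/1375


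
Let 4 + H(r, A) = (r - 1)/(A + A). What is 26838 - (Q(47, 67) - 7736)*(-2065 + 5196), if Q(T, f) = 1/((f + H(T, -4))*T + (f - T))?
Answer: 262923805598/10843 ≈ 2.4248e+7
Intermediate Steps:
H(r, A) = -4 + (-1 + r)/(2*A) (H(r, A) = -4 + (r - 1)/(A + A) = -4 + (-1 + r)/((2*A)) = -4 + (-1 + r)*(1/(2*A)) = -4 + (-1 + r)/(2*A))
Q(T, f) = 1/(f - T + T*(-31/8 + f - T/8)) (Q(T, f) = 1/((f + (½)*(-1 + T - 8*(-4))/(-4))*T + (f - T)) = 1/((f + (½)*(-¼)*(-1 + T + 32))*T + (f - T)) = 1/((f + (½)*(-¼)*(31 + T))*T + (f - T)) = 1/((f + (-31/8 - T/8))*T + (f - T)) = 1/((-31/8 + f - T/8)*T + (f - T)) = 1/(T*(-31/8 + f - T/8) + (f - T)) = 1/(f - T + T*(-31/8 + f - T/8)))
26838 - (Q(47, 67) - 7736)*(-2065 + 5196) = 26838 - (8/(-1*47² - 39*47 + 8*67 + 8*47*67) - 7736)*(-2065 + 5196) = 26838 - (8/(-1*2209 - 1833 + 536 + 25192) - 7736)*3131 = 26838 - (8/(-2209 - 1833 + 536 + 25192) - 7736)*3131 = 26838 - (8/21686 - 7736)*3131 = 26838 - (8*(1/21686) - 7736)*3131 = 26838 - (4/10843 - 7736)*3131 = 26838 - (-83881444)*3131/10843 = 26838 - 1*(-262632801164/10843) = 26838 + 262632801164/10843 = 262923805598/10843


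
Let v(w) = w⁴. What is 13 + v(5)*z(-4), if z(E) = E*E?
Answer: 10013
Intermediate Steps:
z(E) = E²
13 + v(5)*z(-4) = 13 + 5⁴*(-4)² = 13 + 625*16 = 13 + 10000 = 10013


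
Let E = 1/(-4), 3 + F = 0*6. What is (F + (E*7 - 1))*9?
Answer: -207/4 ≈ -51.750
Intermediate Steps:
F = -3 (F = -3 + 0*6 = -3 + 0 = -3)
E = -1/4 ≈ -0.25000
(F + (E*7 - 1))*9 = (-3 + (-1/4*7 - 1))*9 = (-3 + (-7/4 - 1))*9 = (-3 - 11/4)*9 = -23/4*9 = -207/4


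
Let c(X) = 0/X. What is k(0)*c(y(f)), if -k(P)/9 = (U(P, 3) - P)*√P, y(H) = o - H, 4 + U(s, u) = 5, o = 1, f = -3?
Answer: 0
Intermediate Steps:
U(s, u) = 1 (U(s, u) = -4 + 5 = 1)
y(H) = 1 - H
c(X) = 0
k(P) = -9*√P*(1 - P) (k(P) = -9*(1 - P)*√P = -9*√P*(1 - P))
k(0)*c(y(f)) = (9*√0*(-1 + 0))*0 = (9*0*(-1))*0 = 0*0 = 0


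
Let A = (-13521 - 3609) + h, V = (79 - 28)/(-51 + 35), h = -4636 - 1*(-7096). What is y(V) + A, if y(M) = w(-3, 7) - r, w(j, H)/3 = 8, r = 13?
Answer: -14659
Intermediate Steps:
h = 2460 (h = -4636 + 7096 = 2460)
w(j, H) = 24 (w(j, H) = 3*8 = 24)
V = -51/16 (V = 51/(-16) = 51*(-1/16) = -51/16 ≈ -3.1875)
y(M) = 11 (y(M) = 24 - 1*13 = 24 - 13 = 11)
A = -14670 (A = (-13521 - 3609) + 2460 = -17130 + 2460 = -14670)
y(V) + A = 11 - 14670 = -14659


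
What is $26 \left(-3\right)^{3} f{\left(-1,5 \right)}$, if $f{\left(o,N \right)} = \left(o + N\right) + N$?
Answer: $-6318$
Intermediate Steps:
$f{\left(o,N \right)} = o + 2 N$ ($f{\left(o,N \right)} = \left(N + o\right) + N = o + 2 N$)
$26 \left(-3\right)^{3} f{\left(-1,5 \right)} = 26 \left(-3\right)^{3} \left(-1 + 2 \cdot 5\right) = 26 \left(-27\right) \left(-1 + 10\right) = \left(-702\right) 9 = -6318$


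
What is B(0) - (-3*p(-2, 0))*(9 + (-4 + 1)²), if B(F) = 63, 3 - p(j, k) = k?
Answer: 225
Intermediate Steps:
p(j, k) = 3 - k
B(0) - (-3*p(-2, 0))*(9 + (-4 + 1)²) = 63 - (-3*(3 - 1*0))*(9 + (-4 + 1)²) = 63 - (-3*(3 + 0))*(9 + (-3)²) = 63 - (-3*3)*(9 + 9) = 63 - (-9)*18 = 63 - 1*(-162) = 63 + 162 = 225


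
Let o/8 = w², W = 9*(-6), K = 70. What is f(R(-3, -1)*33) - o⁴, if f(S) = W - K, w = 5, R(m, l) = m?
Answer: -1600000124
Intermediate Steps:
W = -54
f(S) = -124 (f(S) = -54 - 1*70 = -54 - 70 = -124)
o = 200 (o = 8*5² = 8*25 = 200)
f(R(-3, -1)*33) - o⁴ = -124 - 1*200⁴ = -124 - 1*1600000000 = -124 - 1600000000 = -1600000124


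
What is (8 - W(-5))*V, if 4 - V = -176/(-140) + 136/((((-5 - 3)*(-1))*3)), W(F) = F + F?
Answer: -1842/35 ≈ -52.629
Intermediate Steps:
W(F) = 2*F
V = -307/105 (V = 4 - (-176/(-140) + 136/((((-5 - 3)*(-1))*3))) = 4 - (-176*(-1/140) + 136/((-8*(-1)*3))) = 4 - (44/35 + 136/((8*3))) = 4 - (44/35 + 136/24) = 4 - (44/35 + 136*(1/24)) = 4 - (44/35 + 17/3) = 4 - 1*727/105 = 4 - 727/105 = -307/105 ≈ -2.9238)
(8 - W(-5))*V = (8 - 2*(-5))*(-307/105) = (8 - 1*(-10))*(-307/105) = (8 + 10)*(-307/105) = 18*(-307/105) = -1842/35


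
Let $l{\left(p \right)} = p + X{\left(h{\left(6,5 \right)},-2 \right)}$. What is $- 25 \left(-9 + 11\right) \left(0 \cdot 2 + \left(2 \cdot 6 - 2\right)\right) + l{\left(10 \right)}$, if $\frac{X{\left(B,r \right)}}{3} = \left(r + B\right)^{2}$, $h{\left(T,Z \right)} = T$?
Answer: $-442$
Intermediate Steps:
$X{\left(B,r \right)} = 3 \left(B + r\right)^{2}$ ($X{\left(B,r \right)} = 3 \left(r + B\right)^{2} = 3 \left(B + r\right)^{2}$)
$l{\left(p \right)} = 48 + p$ ($l{\left(p \right)} = p + 3 \left(6 - 2\right)^{2} = p + 3 \cdot 4^{2} = p + 3 \cdot 16 = p + 48 = 48 + p$)
$- 25 \left(-9 + 11\right) \left(0 \cdot 2 + \left(2 \cdot 6 - 2\right)\right) + l{\left(10 \right)} = - 25 \left(-9 + 11\right) \left(0 \cdot 2 + \left(2 \cdot 6 - 2\right)\right) + \left(48 + 10\right) = - 25 \cdot 2 \left(0 + \left(12 - 2\right)\right) + 58 = - 25 \cdot 2 \left(0 + 10\right) + 58 = - 25 \cdot 2 \cdot 10 + 58 = \left(-25\right) 20 + 58 = -500 + 58 = -442$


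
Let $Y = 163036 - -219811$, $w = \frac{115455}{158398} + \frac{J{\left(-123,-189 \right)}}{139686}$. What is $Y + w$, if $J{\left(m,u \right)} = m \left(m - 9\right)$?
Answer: $\frac{1411814153919629}{3687663838} \approx 3.8285 \cdot 10^{5}$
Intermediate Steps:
$J{\left(m,u \right)} = m \left(-9 + m\right)$
$w = \frac{3116532843}{3687663838}$ ($w = \frac{115455}{158398} + \frac{\left(-123\right) \left(-9 - 123\right)}{139686} = 115455 \cdot \frac{1}{158398} + \left(-123\right) \left(-132\right) \frac{1}{139686} = \frac{115455}{158398} + 16236 \cdot \frac{1}{139686} = \frac{115455}{158398} + \frac{2706}{23281} = \frac{3116532843}{3687663838} \approx 0.84512$)
$Y = 382847$ ($Y = 163036 + 219811 = 382847$)
$Y + w = 382847 + \frac{3116532843}{3687663838} = \frac{1411814153919629}{3687663838}$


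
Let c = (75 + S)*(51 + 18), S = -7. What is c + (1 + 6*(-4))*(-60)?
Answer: 6072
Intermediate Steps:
c = 4692 (c = (75 - 7)*(51 + 18) = 68*69 = 4692)
c + (1 + 6*(-4))*(-60) = 4692 + (1 + 6*(-4))*(-60) = 4692 + (1 - 24)*(-60) = 4692 - 23*(-60) = 4692 + 1380 = 6072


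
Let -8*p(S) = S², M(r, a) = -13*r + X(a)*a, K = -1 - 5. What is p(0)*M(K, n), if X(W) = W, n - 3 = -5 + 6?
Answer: 0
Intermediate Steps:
n = 4 (n = 3 + (-5 + 6) = 3 + 1 = 4)
K = -6
M(r, a) = a² - 13*r (M(r, a) = -13*r + a*a = -13*r + a² = a² - 13*r)
p(S) = -S²/8
p(0)*M(K, n) = (-⅛*0²)*(4² - 13*(-6)) = (-⅛*0)*(16 + 78) = 0*94 = 0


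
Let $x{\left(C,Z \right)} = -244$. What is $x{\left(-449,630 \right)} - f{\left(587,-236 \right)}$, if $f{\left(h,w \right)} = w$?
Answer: $-8$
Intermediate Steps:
$x{\left(-449,630 \right)} - f{\left(587,-236 \right)} = -244 - -236 = -244 + 236 = -8$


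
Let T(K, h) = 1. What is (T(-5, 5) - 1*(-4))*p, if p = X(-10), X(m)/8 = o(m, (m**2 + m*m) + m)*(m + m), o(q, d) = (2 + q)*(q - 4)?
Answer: -89600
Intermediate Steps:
o(q, d) = (-4 + q)*(2 + q) (o(q, d) = (2 + q)*(-4 + q) = (-4 + q)*(2 + q))
X(m) = 16*m*(-8 + m**2 - 2*m) (X(m) = 8*((-8 + m**2 - 2*m)*(m + m)) = 8*((-8 + m**2 - 2*m)*(2*m)) = 8*(2*m*(-8 + m**2 - 2*m)) = 16*m*(-8 + m**2 - 2*m))
p = -17920 (p = 16*(-10)*(-8 + (-10)**2 - 2*(-10)) = 16*(-10)*(-8 + 100 + 20) = 16*(-10)*112 = -17920)
(T(-5, 5) - 1*(-4))*p = (1 - 1*(-4))*(-17920) = (1 + 4)*(-17920) = 5*(-17920) = -89600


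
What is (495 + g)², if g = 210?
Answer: 497025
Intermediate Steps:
(495 + g)² = (495 + 210)² = 705² = 497025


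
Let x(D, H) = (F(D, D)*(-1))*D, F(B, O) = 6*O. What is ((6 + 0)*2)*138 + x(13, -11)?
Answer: 642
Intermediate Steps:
x(D, H) = -6*D² (x(D, H) = ((6*D)*(-1))*D = (-6*D)*D = -6*D²)
((6 + 0)*2)*138 + x(13, -11) = ((6 + 0)*2)*138 - 6*13² = (6*2)*138 - 6*169 = 12*138 - 1014 = 1656 - 1014 = 642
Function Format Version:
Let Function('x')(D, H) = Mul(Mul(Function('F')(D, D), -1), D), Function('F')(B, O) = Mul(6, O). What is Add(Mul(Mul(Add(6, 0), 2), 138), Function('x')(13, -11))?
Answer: 642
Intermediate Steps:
Function('x')(D, H) = Mul(-6, Pow(D, 2)) (Function('x')(D, H) = Mul(Mul(Mul(6, D), -1), D) = Mul(Mul(-6, D), D) = Mul(-6, Pow(D, 2)))
Add(Mul(Mul(Add(6, 0), 2), 138), Function('x')(13, -11)) = Add(Mul(Mul(Add(6, 0), 2), 138), Mul(-6, Pow(13, 2))) = Add(Mul(Mul(6, 2), 138), Mul(-6, 169)) = Add(Mul(12, 138), -1014) = Add(1656, -1014) = 642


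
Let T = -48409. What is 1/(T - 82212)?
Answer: -1/130621 ≈ -7.6557e-6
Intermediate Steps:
1/(T - 82212) = 1/(-48409 - 82212) = 1/(-130621) = -1/130621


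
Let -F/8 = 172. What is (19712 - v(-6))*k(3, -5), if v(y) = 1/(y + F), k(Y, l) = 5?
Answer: 136209925/1382 ≈ 98560.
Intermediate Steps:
F = -1376 (F = -8*172 = -1376)
v(y) = 1/(-1376 + y) (v(y) = 1/(y - 1376) = 1/(-1376 + y))
(19712 - v(-6))*k(3, -5) = (19712 - 1/(-1376 - 6))*5 = (19712 - 1/(-1382))*5 = (19712 - 1*(-1/1382))*5 = (19712 + 1/1382)*5 = (27241985/1382)*5 = 136209925/1382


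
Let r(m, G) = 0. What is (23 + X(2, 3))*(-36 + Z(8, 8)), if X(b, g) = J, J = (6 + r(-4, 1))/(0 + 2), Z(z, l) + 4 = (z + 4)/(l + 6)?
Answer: -7124/7 ≈ -1017.7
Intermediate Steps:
Z(z, l) = -4 + (4 + z)/(6 + l) (Z(z, l) = -4 + (z + 4)/(l + 6) = -4 + (4 + z)/(6 + l))
J = 3 (J = (6 + 0)/(0 + 2) = 6/2 = 6*(½) = 3)
X(b, g) = 3
(23 + X(2, 3))*(-36 + Z(8, 8)) = (23 + 3)*(-36 + (-20 + 8 - 4*8)/(6 + 8)) = 26*(-36 + (-20 + 8 - 32)/14) = 26*(-36 + (1/14)*(-44)) = 26*(-36 - 22/7) = 26*(-274/7) = -7124/7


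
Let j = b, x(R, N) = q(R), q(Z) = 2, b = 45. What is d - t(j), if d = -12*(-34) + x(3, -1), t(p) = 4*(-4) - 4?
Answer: 430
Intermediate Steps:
x(R, N) = 2
j = 45
t(p) = -20 (t(p) = -16 - 4 = -20)
d = 410 (d = -12*(-34) + 2 = 408 + 2 = 410)
d - t(j) = 410 - 1*(-20) = 410 + 20 = 430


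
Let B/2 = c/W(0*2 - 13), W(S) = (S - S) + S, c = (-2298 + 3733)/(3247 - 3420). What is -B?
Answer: -2870/2249 ≈ -1.2761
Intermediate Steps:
c = -1435/173 (c = 1435/(-173) = 1435*(-1/173) = -1435/173 ≈ -8.2948)
W(S) = S (W(S) = 0 + S = S)
B = 2870/2249 (B = 2*(-1435/(173*(0*2 - 13))) = 2*(-1435/(173*(0 - 13))) = 2*(-1435/173/(-13)) = 2*(-1435/173*(-1/13)) = 2*(1435/2249) = 2870/2249 ≈ 1.2761)
-B = -1*2870/2249 = -2870/2249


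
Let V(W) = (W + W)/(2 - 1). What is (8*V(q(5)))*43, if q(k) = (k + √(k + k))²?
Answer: 24080 + 6880*√10 ≈ 45837.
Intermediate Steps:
q(k) = (k + √2*√k)² (q(k) = (k + √(2*k))² = (k + √2*√k)²)
V(W) = 2*W (V(W) = (2*W)/1 = (2*W)*1 = 2*W)
(8*V(q(5)))*43 = (8*(2*(5 + √2*√5)²))*43 = (8*(2*(5 + √10)²))*43 = (16*(5 + √10)²)*43 = 688*(5 + √10)²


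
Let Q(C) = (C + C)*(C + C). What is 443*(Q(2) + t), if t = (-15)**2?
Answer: 106763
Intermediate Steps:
Q(C) = 4*C**2 (Q(C) = (2*C)*(2*C) = 4*C**2)
t = 225
443*(Q(2) + t) = 443*(4*2**2 + 225) = 443*(4*4 + 225) = 443*(16 + 225) = 443*241 = 106763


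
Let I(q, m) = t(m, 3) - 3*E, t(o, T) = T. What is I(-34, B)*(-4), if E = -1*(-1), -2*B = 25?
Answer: 0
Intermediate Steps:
B = -25/2 (B = -½*25 = -25/2 ≈ -12.500)
E = 1
I(q, m) = 0 (I(q, m) = 3 - 3*1 = 3 - 3 = 0)
I(-34, B)*(-4) = 0*(-4) = 0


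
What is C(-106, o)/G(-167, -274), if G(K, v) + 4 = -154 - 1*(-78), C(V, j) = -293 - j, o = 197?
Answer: 49/8 ≈ 6.1250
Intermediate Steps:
G(K, v) = -80 (G(K, v) = -4 + (-154 - 1*(-78)) = -4 + (-154 + 78) = -4 - 76 = -80)
C(-106, o)/G(-167, -274) = (-293 - 1*197)/(-80) = (-293 - 197)*(-1/80) = -490*(-1/80) = 49/8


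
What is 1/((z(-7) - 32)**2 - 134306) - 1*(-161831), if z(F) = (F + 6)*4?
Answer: 21525141309/133010 ≈ 1.6183e+5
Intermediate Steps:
z(F) = 24 + 4*F (z(F) = (6 + F)*4 = 24 + 4*F)
1/((z(-7) - 32)**2 - 134306) - 1*(-161831) = 1/(((24 + 4*(-7)) - 32)**2 - 134306) - 1*(-161831) = 1/(((24 - 28) - 32)**2 - 134306) + 161831 = 1/((-4 - 32)**2 - 134306) + 161831 = 1/((-36)**2 - 134306) + 161831 = 1/(1296 - 134306) + 161831 = 1/(-133010) + 161831 = -1/133010 + 161831 = 21525141309/133010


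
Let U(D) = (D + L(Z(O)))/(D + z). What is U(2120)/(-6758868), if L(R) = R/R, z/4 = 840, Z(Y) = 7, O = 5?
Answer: -707/12346198880 ≈ -5.7265e-8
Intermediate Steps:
z = 3360 (z = 4*840 = 3360)
L(R) = 1
U(D) = (1 + D)/(3360 + D) (U(D) = (D + 1)/(D + 3360) = (1 + D)/(3360 + D))
U(2120)/(-6758868) = ((1 + 2120)/(3360 + 2120))/(-6758868) = (2121/5480)*(-1/6758868) = -707/12346198880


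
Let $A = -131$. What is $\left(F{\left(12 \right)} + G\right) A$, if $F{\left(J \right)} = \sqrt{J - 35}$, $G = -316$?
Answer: $41396 - 131 i \sqrt{23} \approx 41396.0 - 628.25 i$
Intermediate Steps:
$F{\left(J \right)} = \sqrt{-35 + J}$
$\left(F{\left(12 \right)} + G\right) A = \left(\sqrt{-35 + 12} - 316\right) \left(-131\right) = \left(\sqrt{-23} - 316\right) \left(-131\right) = \left(i \sqrt{23} - 316\right) \left(-131\right) = \left(-316 + i \sqrt{23}\right) \left(-131\right) = 41396 - 131 i \sqrt{23}$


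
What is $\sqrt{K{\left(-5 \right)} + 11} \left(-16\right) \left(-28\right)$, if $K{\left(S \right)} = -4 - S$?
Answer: $896 \sqrt{3} \approx 1551.9$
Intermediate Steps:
$\sqrt{K{\left(-5 \right)} + 11} \left(-16\right) \left(-28\right) = \sqrt{\left(-4 - -5\right) + 11} \left(-16\right) \left(-28\right) = \sqrt{\left(-4 + 5\right) + 11} \left(-16\right) \left(-28\right) = \sqrt{1 + 11} \left(-16\right) \left(-28\right) = \sqrt{12} \left(-16\right) \left(-28\right) = 2 \sqrt{3} \left(-16\right) \left(-28\right) = - 32 \sqrt{3} \left(-28\right) = 896 \sqrt{3}$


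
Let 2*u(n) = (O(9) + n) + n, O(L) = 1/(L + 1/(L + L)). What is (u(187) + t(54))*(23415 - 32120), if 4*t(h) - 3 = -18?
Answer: -1040378075/652 ≈ -1.5957e+6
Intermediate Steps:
t(h) = -15/4 (t(h) = ¾ + (¼)*(-18) = ¾ - 9/2 = -15/4)
O(L) = 1/(L + 1/(2*L))
u(n) = 9/163 + n (u(n) = ((2*9/(1 + 2*9²) + n) + n)/2 = ((2*9/(1 + 2*81) + n) + n)/2 = ((2*9/(1 + 162) + n) + n)/2 = ((2*9/163 + n) + n)/2 = ((2*9*(1/163) + n) + n)/2 = ((18/163 + n) + n)/2 = (18/163 + 2*n)/2 = 9/163 + n)
(u(187) + t(54))*(23415 - 32120) = ((9/163 + 187) - 15/4)*(23415 - 32120) = (30490/163 - 15/4)*(-8705) = (119515/652)*(-8705) = -1040378075/652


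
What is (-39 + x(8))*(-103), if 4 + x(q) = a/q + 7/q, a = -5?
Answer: 17613/4 ≈ 4403.3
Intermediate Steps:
x(q) = -4 + 2/q (x(q) = -4 + (-5/q + 7/q) = -4 + 2/q)
(-39 + x(8))*(-103) = (-39 + (-4 + 2/8))*(-103) = (-39 + (-4 + 2*(⅛)))*(-103) = (-39 + (-4 + ¼))*(-103) = (-39 - 15/4)*(-103) = -171/4*(-103) = 17613/4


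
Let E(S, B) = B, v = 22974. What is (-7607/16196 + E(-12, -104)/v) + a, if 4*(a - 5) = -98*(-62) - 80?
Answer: 279721128007/186043452 ≈ 1503.5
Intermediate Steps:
a = 1504 (a = 5 + (-98*(-62) - 80)/4 = 5 + (6076 - 80)/4 = 5 + (1/4)*5996 = 5 + 1499 = 1504)
(-7607/16196 + E(-12, -104)/v) + a = (-7607/16196 - 104/22974) + 1504 = (-7607*1/16196 - 104*1/22974) + 1504 = (-7607/16196 - 52/11487) + 1504 = -88223801/186043452 + 1504 = 279721128007/186043452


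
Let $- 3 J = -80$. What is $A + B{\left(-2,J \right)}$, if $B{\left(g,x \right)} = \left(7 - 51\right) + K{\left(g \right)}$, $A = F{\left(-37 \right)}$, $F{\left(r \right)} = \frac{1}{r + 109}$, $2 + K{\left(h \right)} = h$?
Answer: $- \frac{3455}{72} \approx -47.986$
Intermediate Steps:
$J = \frac{80}{3}$ ($J = \left(- \frac{1}{3}\right) \left(-80\right) = \frac{80}{3} \approx 26.667$)
$K{\left(h \right)} = -2 + h$
$F{\left(r \right)} = \frac{1}{109 + r}$
$A = \frac{1}{72}$ ($A = \frac{1}{109 - 37} = \frac{1}{72} \approx 0.013889$)
$B{\left(g,x \right)} = -46 + g$ ($B{\left(g,x \right)} = \left(7 - 51\right) + \left(-2 + g\right) = -44 + \left(-2 + g\right) = -46 + g$)
$A + B{\left(-2,J \right)} = \frac{1}{72} - 48 = - \frac{3455}{72}$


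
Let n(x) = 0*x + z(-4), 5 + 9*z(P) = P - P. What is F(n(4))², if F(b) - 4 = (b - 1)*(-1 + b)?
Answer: 270400/6561 ≈ 41.213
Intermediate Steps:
z(P) = -5/9 (z(P) = -5/9 + (P - P)/9 = -5/9 + (⅑)*0 = -5/9 + 0 = -5/9)
n(x) = -5/9 (n(x) = 0*x - 5/9 = 0 - 5/9 = -5/9)
F(b) = 4 + (-1 + b)² (F(b) = 4 + (b - 1)*(-1 + b) = 4 + (-1 + b)*(-1 + b) = 4 + (-1 + b)²)
F(n(4))² = (4 + (-1 - 5/9)²)² = (4 + (-14/9)²)² = (4 + 196/81)² = (520/81)² = 270400/6561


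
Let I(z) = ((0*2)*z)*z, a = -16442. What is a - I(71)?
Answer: -16442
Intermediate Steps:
I(z) = 0 (I(z) = (0*z)*z = 0*z = 0)
a - I(71) = -16442 - 1*0 = -16442 + 0 = -16442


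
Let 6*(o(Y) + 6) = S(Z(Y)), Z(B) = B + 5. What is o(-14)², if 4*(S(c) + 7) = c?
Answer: 32761/576 ≈ 56.877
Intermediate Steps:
Z(B) = 5 + B
S(c) = -7 + c/4
o(Y) = -167/24 + Y/24 (o(Y) = -6 + (-7 + (5 + Y)/4)/6 = -6 + (-7 + (5/4 + Y/4))/6 = -6 + (-23/4 + Y/4)/6 = -6 + (-23/24 + Y/24) = -167/24 + Y/24)
o(-14)² = (-167/24 + (1/24)*(-14))² = (-167/24 - 7/12)² = (-181/24)² = 32761/576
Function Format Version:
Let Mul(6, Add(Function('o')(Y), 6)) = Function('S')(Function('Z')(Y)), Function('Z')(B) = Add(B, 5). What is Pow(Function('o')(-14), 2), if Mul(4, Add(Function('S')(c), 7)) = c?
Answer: Rational(32761, 576) ≈ 56.877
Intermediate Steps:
Function('Z')(B) = Add(5, B)
Function('S')(c) = Add(-7, Mul(Rational(1, 4), c))
Function('o')(Y) = Add(Rational(-167, 24), Mul(Rational(1, 24), Y)) (Function('o')(Y) = Add(-6, Mul(Rational(1, 6), Add(-7, Mul(Rational(1, 4), Add(5, Y))))) = Add(-6, Mul(Rational(1, 6), Add(-7, Add(Rational(5, 4), Mul(Rational(1, 4), Y))))) = Add(-6, Mul(Rational(1, 6), Add(Rational(-23, 4), Mul(Rational(1, 4), Y)))) = Add(-6, Add(Rational(-23, 24), Mul(Rational(1, 24), Y))) = Add(Rational(-167, 24), Mul(Rational(1, 24), Y)))
Pow(Function('o')(-14), 2) = Pow(Add(Rational(-167, 24), Mul(Rational(1, 24), -14)), 2) = Pow(Add(Rational(-167, 24), Rational(-7, 12)), 2) = Pow(Rational(-181, 24), 2) = Rational(32761, 576)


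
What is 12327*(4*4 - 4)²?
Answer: 1775088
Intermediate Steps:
12327*(4*4 - 4)² = 12327*(16 - 4)² = 12327*12² = 12327*144 = 1775088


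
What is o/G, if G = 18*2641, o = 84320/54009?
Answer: 2480/75514113 ≈ 3.2842e-5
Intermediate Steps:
o = 4960/3177 (o = 84320*(1/54009) = 4960/3177 ≈ 1.5612)
G = 47538
o/G = (4960/3177)/47538 = (4960/3177)*(1/47538) = 2480/75514113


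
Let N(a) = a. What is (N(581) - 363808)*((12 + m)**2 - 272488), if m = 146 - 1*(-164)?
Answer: 61314170508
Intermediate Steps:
m = 310 (m = 146 + 164 = 310)
(N(581) - 363808)*((12 + m)**2 - 272488) = (581 - 363808)*((12 + 310)**2 - 272488) = -363227*(322**2 - 272488) = -363227*(103684 - 272488) = -363227*(-168804) = 61314170508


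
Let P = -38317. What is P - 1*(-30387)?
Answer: -7930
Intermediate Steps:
P - 1*(-30387) = -38317 - 1*(-30387) = -38317 + 30387 = -7930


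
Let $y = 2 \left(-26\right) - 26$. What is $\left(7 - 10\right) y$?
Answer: $234$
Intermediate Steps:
$y = -78$ ($y = -52 - 26 = -78$)
$\left(7 - 10\right) y = \left(7 - 10\right) \left(-78\right) = \left(-3\right) \left(-78\right) = 234$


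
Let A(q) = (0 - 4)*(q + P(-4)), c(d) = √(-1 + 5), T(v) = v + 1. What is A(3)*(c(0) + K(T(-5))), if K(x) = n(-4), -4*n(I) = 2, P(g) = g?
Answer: 6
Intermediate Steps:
n(I) = -½ (n(I) = -¼*2 = -½)
T(v) = 1 + v
c(d) = 2 (c(d) = √4 = 2)
K(x) = -½
A(q) = 16 - 4*q (A(q) = (0 - 4)*(q - 4) = -4*(-4 + q) = 16 - 4*q)
A(3)*(c(0) + K(T(-5))) = (16 - 4*3)*(2 - ½) = (16 - 12)*(3/2) = 4*(3/2) = 6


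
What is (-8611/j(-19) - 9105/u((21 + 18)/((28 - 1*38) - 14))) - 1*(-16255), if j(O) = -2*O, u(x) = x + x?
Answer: 9301987/494 ≈ 18830.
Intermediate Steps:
u(x) = 2*x
(-8611/j(-19) - 9105/u((21 + 18)/((28 - 1*38) - 14))) - 1*(-16255) = (-8611/((-2*(-19))) - 9105*((28 - 1*38) - 14)/(2*(21 + 18))) - 1*(-16255) = (-8611/38 - 9105/(2*(39/((28 - 38) - 14)))) + 16255 = (-8611*1/38 - 9105/(2*(39/(-10 - 14)))) + 16255 = (-8611/38 - 9105/(2*(39/(-24)))) + 16255 = (-8611/38 - 9105/(2*(39*(-1/24)))) + 16255 = (-8611/38 - 9105/(2*(-13/8))) + 16255 = (-8611/38 - 9105/(-13/4)) + 16255 = (-8611/38 - 9105*(-4/13)) + 16255 = (-8611/38 + 36420/13) + 16255 = 1272017/494 + 16255 = 9301987/494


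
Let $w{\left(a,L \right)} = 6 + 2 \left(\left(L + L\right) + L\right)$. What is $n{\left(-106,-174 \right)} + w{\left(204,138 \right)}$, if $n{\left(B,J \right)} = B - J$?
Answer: $902$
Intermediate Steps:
$w{\left(a,L \right)} = 6 + 6 L$ ($w{\left(a,L \right)} = 6 + 2 \left(2 L + L\right) = 6 + 2 \cdot 3 L = 6 + 6 L$)
$n{\left(-106,-174 \right)} + w{\left(204,138 \right)} = \left(-106 - -174\right) + \left(6 + 6 \cdot 138\right) = \left(-106 + 174\right) + \left(6 + 828\right) = 68 + 834 = 902$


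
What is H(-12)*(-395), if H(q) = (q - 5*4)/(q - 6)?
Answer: -6320/9 ≈ -702.22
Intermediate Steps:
H(q) = (-20 + q)/(-6 + q) (H(q) = (q - 20)/(-6 + q) = (-20 + q)/(-6 + q))
H(-12)*(-395) = ((-20 - 12)/(-6 - 12))*(-395) = (-32/(-18))*(-395) = -1/18*(-32)*(-395) = (16/9)*(-395) = -6320/9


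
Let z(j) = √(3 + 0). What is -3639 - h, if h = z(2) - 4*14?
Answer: -3583 - √3 ≈ -3584.7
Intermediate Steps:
z(j) = √3
h = -56 + √3 (h = √3 - 4*14 = √3 - 56 = -56 + √3 ≈ -54.268)
-3639 - h = -3639 - (-56 + √3) = -3639 + (56 - √3) = -3583 - √3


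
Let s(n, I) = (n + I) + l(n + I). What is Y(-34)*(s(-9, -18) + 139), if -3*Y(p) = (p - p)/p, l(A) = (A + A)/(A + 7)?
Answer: 0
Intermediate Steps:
l(A) = 2*A/(7 + A) (l(A) = (2*A)/(7 + A) = 2*A/(7 + A))
Y(p) = 0 (Y(p) = -(p - p)/(3*p) = -0/p = -⅓*0 = 0)
s(n, I) = I + n + 2*(I + n)/(7 + I + n) (s(n, I) = (n + I) + 2*(n + I)/(7 + (n + I)) = (I + n) + 2*(I + n)/(7 + (I + n)) = (I + n) + 2*(I + n)/(7 + I + n) = I + n + 2*(I + n)/(7 + I + n))
Y(-34)*(s(-9, -18) + 139) = 0*((2*(-18) + 2*(-9) + (-18 - 9)*(7 - 18 - 9))/(7 - 18 - 9) + 139) = 0*((-36 - 18 - 27*(-20))/(-20) + 139) = 0*(-(-36 - 18 + 540)/20 + 139) = 0*(-1/20*486 + 139) = 0*(-243/10 + 139) = 0*(1147/10) = 0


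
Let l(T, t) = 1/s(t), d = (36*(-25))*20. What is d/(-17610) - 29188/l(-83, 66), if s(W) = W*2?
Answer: -2261602392/587 ≈ -3.8528e+6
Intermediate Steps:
s(W) = 2*W
d = -18000 (d = -900*20 = -18000)
l(T, t) = 1/(2*t)
d/(-17610) - 29188/l(-83, 66) = -18000/(-17610) - 29188/((1/2)/66) = -18000*(-1/17610) - 29188/((1/2)*(1/66)) = 600/587 - 29188/1/132 = 600/587 - 29188*132 = 600/587 - 3852816 = -2261602392/587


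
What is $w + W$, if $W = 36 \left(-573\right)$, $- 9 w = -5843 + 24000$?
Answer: $- \frac{203809}{9} \approx -22645.0$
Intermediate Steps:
$w = - \frac{18157}{9}$ ($w = - \frac{-5843 + 24000}{9} = \left(- \frac{1}{9}\right) 18157 = - \frac{18157}{9} \approx -2017.4$)
$W = -20628$
$w + W = - \frac{18157}{9} - 20628 = - \frac{203809}{9}$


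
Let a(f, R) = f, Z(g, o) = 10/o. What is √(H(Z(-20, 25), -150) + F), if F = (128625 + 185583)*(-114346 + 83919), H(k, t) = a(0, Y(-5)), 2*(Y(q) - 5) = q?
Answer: 12*I*√66391714 ≈ 97777.0*I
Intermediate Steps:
Y(q) = 5 + q/2
H(k, t) = 0
F = -9560406816 (F = 314208*(-30427) = -9560406816)
√(H(Z(-20, 25), -150) + F) = √(0 - 9560406816) = √(-9560406816) = 12*I*√66391714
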